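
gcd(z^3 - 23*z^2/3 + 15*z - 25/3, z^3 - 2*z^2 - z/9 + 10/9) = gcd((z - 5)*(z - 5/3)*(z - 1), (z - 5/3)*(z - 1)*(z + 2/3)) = z^2 - 8*z/3 + 5/3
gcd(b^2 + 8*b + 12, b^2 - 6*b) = 1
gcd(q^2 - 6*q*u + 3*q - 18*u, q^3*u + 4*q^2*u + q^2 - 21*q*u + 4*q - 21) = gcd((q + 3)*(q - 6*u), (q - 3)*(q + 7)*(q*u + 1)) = 1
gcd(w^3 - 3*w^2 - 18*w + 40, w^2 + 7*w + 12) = w + 4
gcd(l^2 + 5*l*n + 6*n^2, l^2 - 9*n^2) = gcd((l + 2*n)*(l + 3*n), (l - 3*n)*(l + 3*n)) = l + 3*n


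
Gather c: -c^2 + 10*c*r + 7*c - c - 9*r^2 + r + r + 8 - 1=-c^2 + c*(10*r + 6) - 9*r^2 + 2*r + 7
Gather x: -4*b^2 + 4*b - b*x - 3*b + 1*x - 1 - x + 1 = -4*b^2 - b*x + b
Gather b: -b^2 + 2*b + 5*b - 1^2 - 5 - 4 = -b^2 + 7*b - 10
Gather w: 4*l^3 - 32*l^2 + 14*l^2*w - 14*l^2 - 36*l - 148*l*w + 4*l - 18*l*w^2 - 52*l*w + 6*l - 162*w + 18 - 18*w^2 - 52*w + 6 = 4*l^3 - 46*l^2 - 26*l + w^2*(-18*l - 18) + w*(14*l^2 - 200*l - 214) + 24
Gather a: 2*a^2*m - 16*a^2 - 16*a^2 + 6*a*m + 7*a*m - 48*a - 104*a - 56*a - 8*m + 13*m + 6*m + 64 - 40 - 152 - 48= a^2*(2*m - 32) + a*(13*m - 208) + 11*m - 176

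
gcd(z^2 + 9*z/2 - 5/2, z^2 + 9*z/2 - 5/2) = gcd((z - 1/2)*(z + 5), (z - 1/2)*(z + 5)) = z^2 + 9*z/2 - 5/2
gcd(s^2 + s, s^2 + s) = s^2 + s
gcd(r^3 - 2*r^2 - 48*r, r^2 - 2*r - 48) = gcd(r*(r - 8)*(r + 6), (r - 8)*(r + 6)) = r^2 - 2*r - 48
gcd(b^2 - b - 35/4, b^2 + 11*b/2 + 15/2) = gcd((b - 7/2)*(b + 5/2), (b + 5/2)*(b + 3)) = b + 5/2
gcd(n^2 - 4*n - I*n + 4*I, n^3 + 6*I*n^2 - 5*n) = 1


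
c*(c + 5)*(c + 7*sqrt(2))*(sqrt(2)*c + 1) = sqrt(2)*c^4 + 5*sqrt(2)*c^3 + 15*c^3 + 7*sqrt(2)*c^2 + 75*c^2 + 35*sqrt(2)*c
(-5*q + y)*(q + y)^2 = -5*q^3 - 9*q^2*y - 3*q*y^2 + y^3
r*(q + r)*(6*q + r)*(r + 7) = 6*q^2*r^2 + 42*q^2*r + 7*q*r^3 + 49*q*r^2 + r^4 + 7*r^3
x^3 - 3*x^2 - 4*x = x*(x - 4)*(x + 1)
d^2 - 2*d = d*(d - 2)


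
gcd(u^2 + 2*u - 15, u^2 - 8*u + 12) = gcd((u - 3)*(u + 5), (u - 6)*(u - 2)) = 1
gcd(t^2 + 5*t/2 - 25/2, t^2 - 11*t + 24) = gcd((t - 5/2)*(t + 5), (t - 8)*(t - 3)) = 1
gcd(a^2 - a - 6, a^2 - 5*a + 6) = a - 3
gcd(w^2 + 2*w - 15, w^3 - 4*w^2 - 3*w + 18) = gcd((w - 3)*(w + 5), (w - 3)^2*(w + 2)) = w - 3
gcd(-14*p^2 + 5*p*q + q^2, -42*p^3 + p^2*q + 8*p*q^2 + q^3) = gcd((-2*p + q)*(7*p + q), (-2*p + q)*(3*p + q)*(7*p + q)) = 14*p^2 - 5*p*q - q^2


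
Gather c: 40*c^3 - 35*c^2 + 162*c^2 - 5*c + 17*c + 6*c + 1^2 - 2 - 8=40*c^3 + 127*c^2 + 18*c - 9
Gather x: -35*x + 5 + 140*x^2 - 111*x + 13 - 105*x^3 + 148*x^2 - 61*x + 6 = -105*x^3 + 288*x^2 - 207*x + 24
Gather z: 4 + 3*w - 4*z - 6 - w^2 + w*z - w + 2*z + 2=-w^2 + 2*w + z*(w - 2)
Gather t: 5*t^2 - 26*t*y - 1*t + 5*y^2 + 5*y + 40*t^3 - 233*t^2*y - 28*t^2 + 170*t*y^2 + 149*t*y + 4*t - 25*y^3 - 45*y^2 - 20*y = 40*t^3 + t^2*(-233*y - 23) + t*(170*y^2 + 123*y + 3) - 25*y^3 - 40*y^2 - 15*y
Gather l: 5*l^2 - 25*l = 5*l^2 - 25*l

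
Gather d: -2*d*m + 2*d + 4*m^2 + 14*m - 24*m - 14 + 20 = d*(2 - 2*m) + 4*m^2 - 10*m + 6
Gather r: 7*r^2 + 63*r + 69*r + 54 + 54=7*r^2 + 132*r + 108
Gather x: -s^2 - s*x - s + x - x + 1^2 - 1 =-s^2 - s*x - s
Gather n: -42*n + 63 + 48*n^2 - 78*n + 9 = 48*n^2 - 120*n + 72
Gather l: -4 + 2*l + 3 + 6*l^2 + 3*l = 6*l^2 + 5*l - 1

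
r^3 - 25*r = r*(r - 5)*(r + 5)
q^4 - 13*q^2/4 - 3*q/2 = q*(q - 2)*(q + 1/2)*(q + 3/2)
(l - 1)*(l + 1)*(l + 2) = l^3 + 2*l^2 - l - 2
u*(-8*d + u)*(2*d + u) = -16*d^2*u - 6*d*u^2 + u^3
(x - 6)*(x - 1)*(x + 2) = x^3 - 5*x^2 - 8*x + 12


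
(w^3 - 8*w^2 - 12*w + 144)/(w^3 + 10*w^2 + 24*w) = (w^2 - 12*w + 36)/(w*(w + 6))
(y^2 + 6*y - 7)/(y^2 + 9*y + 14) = (y - 1)/(y + 2)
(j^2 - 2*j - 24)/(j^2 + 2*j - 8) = (j - 6)/(j - 2)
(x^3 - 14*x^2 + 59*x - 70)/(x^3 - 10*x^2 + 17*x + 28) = (x^2 - 7*x + 10)/(x^2 - 3*x - 4)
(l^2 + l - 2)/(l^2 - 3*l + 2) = (l + 2)/(l - 2)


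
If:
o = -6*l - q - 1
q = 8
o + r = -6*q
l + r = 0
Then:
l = 39/7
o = -297/7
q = 8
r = -39/7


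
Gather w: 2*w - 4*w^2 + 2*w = -4*w^2 + 4*w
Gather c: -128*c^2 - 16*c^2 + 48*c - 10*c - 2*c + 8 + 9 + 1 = -144*c^2 + 36*c + 18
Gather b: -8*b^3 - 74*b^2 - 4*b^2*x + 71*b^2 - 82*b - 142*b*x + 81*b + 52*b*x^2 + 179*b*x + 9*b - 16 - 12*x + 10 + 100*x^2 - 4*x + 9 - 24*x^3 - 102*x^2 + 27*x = -8*b^3 + b^2*(-4*x - 3) + b*(52*x^2 + 37*x + 8) - 24*x^3 - 2*x^2 + 11*x + 3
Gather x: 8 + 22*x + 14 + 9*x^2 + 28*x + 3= 9*x^2 + 50*x + 25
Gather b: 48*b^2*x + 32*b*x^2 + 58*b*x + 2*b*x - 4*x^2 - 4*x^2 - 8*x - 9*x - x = 48*b^2*x + b*(32*x^2 + 60*x) - 8*x^2 - 18*x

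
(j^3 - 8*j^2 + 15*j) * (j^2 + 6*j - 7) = j^5 - 2*j^4 - 40*j^3 + 146*j^2 - 105*j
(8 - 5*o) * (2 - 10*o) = 50*o^2 - 90*o + 16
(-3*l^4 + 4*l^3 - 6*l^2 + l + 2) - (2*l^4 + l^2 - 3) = -5*l^4 + 4*l^3 - 7*l^2 + l + 5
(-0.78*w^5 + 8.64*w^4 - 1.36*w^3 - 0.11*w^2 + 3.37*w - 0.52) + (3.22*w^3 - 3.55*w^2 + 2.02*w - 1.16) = -0.78*w^5 + 8.64*w^4 + 1.86*w^3 - 3.66*w^2 + 5.39*w - 1.68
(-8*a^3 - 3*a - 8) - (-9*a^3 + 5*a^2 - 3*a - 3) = a^3 - 5*a^2 - 5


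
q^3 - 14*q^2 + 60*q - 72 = (q - 6)^2*(q - 2)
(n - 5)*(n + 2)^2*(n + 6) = n^4 + 5*n^3 - 22*n^2 - 116*n - 120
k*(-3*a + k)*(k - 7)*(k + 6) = -3*a*k^3 + 3*a*k^2 + 126*a*k + k^4 - k^3 - 42*k^2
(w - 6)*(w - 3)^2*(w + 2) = w^4 - 10*w^3 + 21*w^2 + 36*w - 108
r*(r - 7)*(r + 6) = r^3 - r^2 - 42*r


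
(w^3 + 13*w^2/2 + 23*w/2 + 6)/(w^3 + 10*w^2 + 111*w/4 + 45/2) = 2*(w^2 + 5*w + 4)/(2*w^2 + 17*w + 30)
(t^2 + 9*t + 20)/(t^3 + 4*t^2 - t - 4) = (t + 5)/(t^2 - 1)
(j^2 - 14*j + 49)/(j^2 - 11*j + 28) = (j - 7)/(j - 4)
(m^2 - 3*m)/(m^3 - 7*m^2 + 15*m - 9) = m/(m^2 - 4*m + 3)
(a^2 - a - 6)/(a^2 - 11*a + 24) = (a + 2)/(a - 8)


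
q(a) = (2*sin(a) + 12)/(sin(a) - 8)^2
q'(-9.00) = -0.06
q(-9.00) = 0.16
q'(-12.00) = 0.08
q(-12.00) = 0.23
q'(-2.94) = -0.07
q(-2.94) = 0.17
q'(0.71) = 0.08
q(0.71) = 0.25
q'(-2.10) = -0.03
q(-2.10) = 0.13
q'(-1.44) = 0.01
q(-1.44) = 0.12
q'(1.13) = 0.05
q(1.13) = 0.27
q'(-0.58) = 0.05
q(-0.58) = 0.15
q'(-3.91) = -0.08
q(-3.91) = 0.25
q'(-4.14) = -0.06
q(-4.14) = 0.27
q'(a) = 2*cos(a)/(sin(a) - 8)^2 - 2*(2*sin(a) + 12)*cos(a)/(sin(a) - 8)^3 = -2*(sin(a) + 20)*cos(a)/(sin(a) - 8)^3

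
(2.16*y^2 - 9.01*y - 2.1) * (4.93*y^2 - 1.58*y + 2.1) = 10.6488*y^4 - 47.8321*y^3 + 8.4188*y^2 - 15.603*y - 4.41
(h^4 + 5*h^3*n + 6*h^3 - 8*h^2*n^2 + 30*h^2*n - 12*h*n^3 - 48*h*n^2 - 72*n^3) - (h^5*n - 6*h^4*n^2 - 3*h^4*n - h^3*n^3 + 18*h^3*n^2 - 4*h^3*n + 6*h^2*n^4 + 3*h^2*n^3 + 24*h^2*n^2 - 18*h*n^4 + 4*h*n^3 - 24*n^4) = -h^5*n + 6*h^4*n^2 + 3*h^4*n + h^4 + h^3*n^3 - 18*h^3*n^2 + 9*h^3*n + 6*h^3 - 6*h^2*n^4 - 3*h^2*n^3 - 32*h^2*n^2 + 30*h^2*n + 18*h*n^4 - 16*h*n^3 - 48*h*n^2 + 24*n^4 - 72*n^3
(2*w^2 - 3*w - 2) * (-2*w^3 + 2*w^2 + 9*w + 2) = -4*w^5 + 10*w^4 + 16*w^3 - 27*w^2 - 24*w - 4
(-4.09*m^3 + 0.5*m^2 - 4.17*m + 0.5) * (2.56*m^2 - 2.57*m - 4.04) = -10.4704*m^5 + 11.7913*m^4 + 4.5634*m^3 + 9.9769*m^2 + 15.5618*m - 2.02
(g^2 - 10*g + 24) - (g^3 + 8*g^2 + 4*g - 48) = -g^3 - 7*g^2 - 14*g + 72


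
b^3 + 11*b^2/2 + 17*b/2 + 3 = (b + 1/2)*(b + 2)*(b + 3)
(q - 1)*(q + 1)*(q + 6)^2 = q^4 + 12*q^3 + 35*q^2 - 12*q - 36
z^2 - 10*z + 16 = (z - 8)*(z - 2)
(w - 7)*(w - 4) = w^2 - 11*w + 28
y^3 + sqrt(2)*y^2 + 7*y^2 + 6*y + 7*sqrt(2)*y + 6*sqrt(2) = (y + 1)*(y + 6)*(y + sqrt(2))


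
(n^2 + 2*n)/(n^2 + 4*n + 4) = n/(n + 2)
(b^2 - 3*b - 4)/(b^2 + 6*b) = (b^2 - 3*b - 4)/(b*(b + 6))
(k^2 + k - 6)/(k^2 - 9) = (k - 2)/(k - 3)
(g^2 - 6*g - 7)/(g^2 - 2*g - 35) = (g + 1)/(g + 5)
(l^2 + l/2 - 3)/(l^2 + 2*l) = (l - 3/2)/l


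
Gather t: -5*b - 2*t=-5*b - 2*t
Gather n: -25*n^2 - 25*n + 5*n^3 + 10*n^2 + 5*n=5*n^3 - 15*n^2 - 20*n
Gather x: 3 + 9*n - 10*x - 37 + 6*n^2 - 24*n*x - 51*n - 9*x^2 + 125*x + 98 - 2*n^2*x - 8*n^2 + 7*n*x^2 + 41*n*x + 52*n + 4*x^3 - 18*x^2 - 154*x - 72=-2*n^2 + 10*n + 4*x^3 + x^2*(7*n - 27) + x*(-2*n^2 + 17*n - 39) - 8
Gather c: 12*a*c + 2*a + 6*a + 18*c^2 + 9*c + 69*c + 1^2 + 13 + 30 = 8*a + 18*c^2 + c*(12*a + 78) + 44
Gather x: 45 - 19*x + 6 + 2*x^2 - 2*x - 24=2*x^2 - 21*x + 27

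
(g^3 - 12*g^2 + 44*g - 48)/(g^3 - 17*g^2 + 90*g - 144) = (g^2 - 6*g + 8)/(g^2 - 11*g + 24)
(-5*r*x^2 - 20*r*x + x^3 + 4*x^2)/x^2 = -5*r - 20*r/x + x + 4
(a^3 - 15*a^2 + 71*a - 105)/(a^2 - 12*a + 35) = a - 3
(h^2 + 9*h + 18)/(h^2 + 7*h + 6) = (h + 3)/(h + 1)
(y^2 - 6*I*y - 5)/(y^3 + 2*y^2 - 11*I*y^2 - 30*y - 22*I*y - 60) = (y - I)/(y^2 + y*(2 - 6*I) - 12*I)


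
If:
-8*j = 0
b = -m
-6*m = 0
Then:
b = 0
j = 0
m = 0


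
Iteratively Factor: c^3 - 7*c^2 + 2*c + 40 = (c - 4)*(c^2 - 3*c - 10) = (c - 5)*(c - 4)*(c + 2)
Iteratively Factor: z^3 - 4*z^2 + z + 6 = (z - 2)*(z^2 - 2*z - 3) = (z - 3)*(z - 2)*(z + 1)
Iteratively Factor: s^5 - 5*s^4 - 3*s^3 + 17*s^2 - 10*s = (s)*(s^4 - 5*s^3 - 3*s^2 + 17*s - 10) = s*(s + 2)*(s^3 - 7*s^2 + 11*s - 5) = s*(s - 1)*(s + 2)*(s^2 - 6*s + 5) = s*(s - 1)^2*(s + 2)*(s - 5)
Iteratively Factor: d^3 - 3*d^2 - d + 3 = (d - 1)*(d^2 - 2*d - 3) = (d - 3)*(d - 1)*(d + 1)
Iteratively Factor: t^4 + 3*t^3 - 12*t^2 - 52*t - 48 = (t + 2)*(t^3 + t^2 - 14*t - 24) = (t - 4)*(t + 2)*(t^2 + 5*t + 6) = (t - 4)*(t + 2)^2*(t + 3)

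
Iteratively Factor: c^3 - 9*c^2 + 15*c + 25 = (c - 5)*(c^2 - 4*c - 5) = (c - 5)*(c + 1)*(c - 5)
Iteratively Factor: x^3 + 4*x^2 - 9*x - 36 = (x - 3)*(x^2 + 7*x + 12) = (x - 3)*(x + 4)*(x + 3)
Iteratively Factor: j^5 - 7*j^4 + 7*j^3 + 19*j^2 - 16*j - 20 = (j - 2)*(j^4 - 5*j^3 - 3*j^2 + 13*j + 10) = (j - 5)*(j - 2)*(j^3 - 3*j - 2) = (j - 5)*(j - 2)*(j + 1)*(j^2 - j - 2) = (j - 5)*(j - 2)*(j + 1)^2*(j - 2)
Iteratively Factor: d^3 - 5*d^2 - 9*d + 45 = (d - 5)*(d^2 - 9) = (d - 5)*(d - 3)*(d + 3)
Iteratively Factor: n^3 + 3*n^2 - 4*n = (n - 1)*(n^2 + 4*n) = (n - 1)*(n + 4)*(n)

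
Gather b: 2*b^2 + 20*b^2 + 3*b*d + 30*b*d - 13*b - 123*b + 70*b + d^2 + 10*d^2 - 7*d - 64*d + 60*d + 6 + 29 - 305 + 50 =22*b^2 + b*(33*d - 66) + 11*d^2 - 11*d - 220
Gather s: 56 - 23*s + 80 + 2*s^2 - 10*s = 2*s^2 - 33*s + 136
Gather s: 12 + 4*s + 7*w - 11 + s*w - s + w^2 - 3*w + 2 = s*(w + 3) + w^2 + 4*w + 3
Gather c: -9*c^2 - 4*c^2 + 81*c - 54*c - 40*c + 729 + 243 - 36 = -13*c^2 - 13*c + 936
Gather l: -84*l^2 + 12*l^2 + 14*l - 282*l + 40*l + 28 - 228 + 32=-72*l^2 - 228*l - 168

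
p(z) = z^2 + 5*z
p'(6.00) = 17.00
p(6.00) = 66.00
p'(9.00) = 23.00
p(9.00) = 126.00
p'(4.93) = 14.86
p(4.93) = 48.95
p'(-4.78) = -4.56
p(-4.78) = -1.05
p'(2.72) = 10.44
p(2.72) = 21.00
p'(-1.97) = 1.06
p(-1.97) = -5.97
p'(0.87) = 6.74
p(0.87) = 5.11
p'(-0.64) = 3.72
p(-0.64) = -2.79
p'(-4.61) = -4.22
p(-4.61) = -1.80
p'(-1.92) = 1.16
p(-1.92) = -5.91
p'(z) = 2*z + 5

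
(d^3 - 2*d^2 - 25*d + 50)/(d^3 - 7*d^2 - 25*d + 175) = (d - 2)/(d - 7)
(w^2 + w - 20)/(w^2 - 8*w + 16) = (w + 5)/(w - 4)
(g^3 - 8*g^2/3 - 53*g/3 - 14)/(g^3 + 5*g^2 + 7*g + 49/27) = 9*(g^2 - 5*g - 6)/(9*g^2 + 24*g + 7)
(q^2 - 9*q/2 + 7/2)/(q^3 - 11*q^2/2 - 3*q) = (-2*q^2 + 9*q - 7)/(q*(-2*q^2 + 11*q + 6))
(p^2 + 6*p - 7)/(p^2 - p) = (p + 7)/p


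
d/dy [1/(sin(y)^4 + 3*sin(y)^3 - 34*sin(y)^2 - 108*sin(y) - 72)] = (-4*sin(y)^3 - 9*sin(y)^2 + 68*sin(y) + 108)*cos(y)/((sin(y) - 6)^2*(sin(y) + 1)^2*(sin(y) + 2)^2*(sin(y) + 6)^2)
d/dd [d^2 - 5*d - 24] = 2*d - 5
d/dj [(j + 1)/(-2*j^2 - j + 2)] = (-2*j^2 - j + (j + 1)*(4*j + 1) + 2)/(2*j^2 + j - 2)^2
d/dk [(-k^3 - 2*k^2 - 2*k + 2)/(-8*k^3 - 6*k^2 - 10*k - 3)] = (-10*k^4 - 12*k^3 + 65*k^2 + 36*k + 26)/(64*k^6 + 96*k^5 + 196*k^4 + 168*k^3 + 136*k^2 + 60*k + 9)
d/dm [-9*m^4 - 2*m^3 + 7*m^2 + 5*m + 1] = -36*m^3 - 6*m^2 + 14*m + 5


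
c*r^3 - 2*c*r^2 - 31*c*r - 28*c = (r - 7)*(r + 4)*(c*r + c)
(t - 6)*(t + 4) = t^2 - 2*t - 24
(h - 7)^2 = h^2 - 14*h + 49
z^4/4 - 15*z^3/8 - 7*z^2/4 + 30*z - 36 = (z/4 + 1)*(z - 6)*(z - 4)*(z - 3/2)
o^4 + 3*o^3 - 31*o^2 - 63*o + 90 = (o - 5)*(o - 1)*(o + 3)*(o + 6)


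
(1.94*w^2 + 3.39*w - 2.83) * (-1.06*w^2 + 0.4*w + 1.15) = -2.0564*w^4 - 2.8174*w^3 + 6.5868*w^2 + 2.7665*w - 3.2545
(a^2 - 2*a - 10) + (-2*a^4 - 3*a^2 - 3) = -2*a^4 - 2*a^2 - 2*a - 13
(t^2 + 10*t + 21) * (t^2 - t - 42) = t^4 + 9*t^3 - 31*t^2 - 441*t - 882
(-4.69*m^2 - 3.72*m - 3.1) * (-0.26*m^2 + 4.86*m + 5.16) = 1.2194*m^4 - 21.8262*m^3 - 41.4736*m^2 - 34.2612*m - 15.996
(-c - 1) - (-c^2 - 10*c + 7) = c^2 + 9*c - 8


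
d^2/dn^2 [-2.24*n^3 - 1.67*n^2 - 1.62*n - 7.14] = -13.44*n - 3.34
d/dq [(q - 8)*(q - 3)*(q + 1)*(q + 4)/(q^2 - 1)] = 2*(q^3 - 5*q^2 + 7*q - 38)/(q^2 - 2*q + 1)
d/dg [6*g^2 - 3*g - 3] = 12*g - 3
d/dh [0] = 0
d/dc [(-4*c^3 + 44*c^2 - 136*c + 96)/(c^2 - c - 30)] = 4*(-c^2 - 10*c + 29)/(c^2 + 10*c + 25)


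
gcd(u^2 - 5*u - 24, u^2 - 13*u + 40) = u - 8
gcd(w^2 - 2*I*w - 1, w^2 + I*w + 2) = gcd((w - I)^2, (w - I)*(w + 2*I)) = w - I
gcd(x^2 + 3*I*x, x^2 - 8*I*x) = x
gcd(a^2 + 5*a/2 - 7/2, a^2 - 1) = a - 1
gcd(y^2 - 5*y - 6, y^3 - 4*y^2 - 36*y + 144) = y - 6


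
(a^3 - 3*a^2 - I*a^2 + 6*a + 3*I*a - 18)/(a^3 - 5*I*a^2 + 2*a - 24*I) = (a - 3)/(a - 4*I)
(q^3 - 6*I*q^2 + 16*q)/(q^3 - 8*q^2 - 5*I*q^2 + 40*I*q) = (q^2 - 6*I*q + 16)/(q^2 - 8*q - 5*I*q + 40*I)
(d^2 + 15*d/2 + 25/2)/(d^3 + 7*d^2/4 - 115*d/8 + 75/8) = 4*(2*d + 5)/(8*d^2 - 26*d + 15)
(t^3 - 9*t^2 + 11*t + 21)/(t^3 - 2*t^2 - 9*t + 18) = (t^2 - 6*t - 7)/(t^2 + t - 6)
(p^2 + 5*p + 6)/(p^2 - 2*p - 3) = (p^2 + 5*p + 6)/(p^2 - 2*p - 3)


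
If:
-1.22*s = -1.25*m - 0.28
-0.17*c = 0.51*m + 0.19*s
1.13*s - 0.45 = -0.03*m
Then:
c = -0.92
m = 0.16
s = 0.39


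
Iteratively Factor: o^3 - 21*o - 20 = (o + 1)*(o^2 - o - 20) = (o - 5)*(o + 1)*(o + 4)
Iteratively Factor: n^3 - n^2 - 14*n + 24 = (n - 3)*(n^2 + 2*n - 8) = (n - 3)*(n - 2)*(n + 4)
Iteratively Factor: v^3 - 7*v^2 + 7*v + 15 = (v + 1)*(v^2 - 8*v + 15) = (v - 5)*(v + 1)*(v - 3)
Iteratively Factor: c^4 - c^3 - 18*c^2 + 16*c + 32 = (c + 1)*(c^3 - 2*c^2 - 16*c + 32) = (c - 4)*(c + 1)*(c^2 + 2*c - 8) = (c - 4)*(c + 1)*(c + 4)*(c - 2)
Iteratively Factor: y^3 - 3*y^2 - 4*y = (y - 4)*(y^2 + y) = y*(y - 4)*(y + 1)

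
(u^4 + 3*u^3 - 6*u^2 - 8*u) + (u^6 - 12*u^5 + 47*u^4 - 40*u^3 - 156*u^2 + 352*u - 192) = u^6 - 12*u^5 + 48*u^4 - 37*u^3 - 162*u^2 + 344*u - 192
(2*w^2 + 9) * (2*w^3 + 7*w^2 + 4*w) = 4*w^5 + 14*w^4 + 26*w^3 + 63*w^2 + 36*w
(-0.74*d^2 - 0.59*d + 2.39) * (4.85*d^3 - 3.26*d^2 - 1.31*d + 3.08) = -3.589*d^5 - 0.4491*d^4 + 14.4843*d^3 - 9.2977*d^2 - 4.9481*d + 7.3612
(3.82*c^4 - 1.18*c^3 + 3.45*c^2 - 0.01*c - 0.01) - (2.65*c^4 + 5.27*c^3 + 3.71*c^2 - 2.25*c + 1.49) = 1.17*c^4 - 6.45*c^3 - 0.26*c^2 + 2.24*c - 1.5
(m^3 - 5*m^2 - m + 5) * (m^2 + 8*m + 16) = m^5 + 3*m^4 - 25*m^3 - 83*m^2 + 24*m + 80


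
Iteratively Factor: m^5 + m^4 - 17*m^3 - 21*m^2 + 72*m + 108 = (m + 3)*(m^4 - 2*m^3 - 11*m^2 + 12*m + 36) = (m + 2)*(m + 3)*(m^3 - 4*m^2 - 3*m + 18) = (m + 2)^2*(m + 3)*(m^2 - 6*m + 9) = (m - 3)*(m + 2)^2*(m + 3)*(m - 3)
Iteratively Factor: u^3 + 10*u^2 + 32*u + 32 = (u + 4)*(u^2 + 6*u + 8) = (u + 2)*(u + 4)*(u + 4)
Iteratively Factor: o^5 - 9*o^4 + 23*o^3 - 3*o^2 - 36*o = (o - 4)*(o^4 - 5*o^3 + 3*o^2 + 9*o) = (o - 4)*(o - 3)*(o^3 - 2*o^2 - 3*o) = (o - 4)*(o - 3)*(o + 1)*(o^2 - 3*o) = (o - 4)*(o - 3)^2*(o + 1)*(o)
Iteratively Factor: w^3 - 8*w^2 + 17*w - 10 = (w - 1)*(w^2 - 7*w + 10) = (w - 5)*(w - 1)*(w - 2)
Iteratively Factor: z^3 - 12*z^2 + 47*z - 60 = (z - 3)*(z^2 - 9*z + 20) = (z - 4)*(z - 3)*(z - 5)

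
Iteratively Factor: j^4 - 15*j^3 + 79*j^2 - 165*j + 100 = (j - 5)*(j^3 - 10*j^2 + 29*j - 20) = (j - 5)*(j - 4)*(j^2 - 6*j + 5) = (j - 5)^2*(j - 4)*(j - 1)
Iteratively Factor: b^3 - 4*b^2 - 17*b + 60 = (b + 4)*(b^2 - 8*b + 15) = (b - 3)*(b + 4)*(b - 5)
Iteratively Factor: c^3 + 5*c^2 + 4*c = (c + 4)*(c^2 + c) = (c + 1)*(c + 4)*(c)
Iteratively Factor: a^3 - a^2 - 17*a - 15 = (a + 3)*(a^2 - 4*a - 5) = (a - 5)*(a + 3)*(a + 1)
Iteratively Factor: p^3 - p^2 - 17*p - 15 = (p + 1)*(p^2 - 2*p - 15) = (p + 1)*(p + 3)*(p - 5)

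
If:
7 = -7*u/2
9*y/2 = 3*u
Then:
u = -2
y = -4/3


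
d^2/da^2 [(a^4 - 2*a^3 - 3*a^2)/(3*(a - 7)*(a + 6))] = 2*(a^6 - 3*a^5 - 123*a^4 + 247*a^3 + 9954*a^2 - 10584*a - 5292)/(3*(a^6 - 3*a^5 - 123*a^4 + 251*a^3 + 5166*a^2 - 5292*a - 74088))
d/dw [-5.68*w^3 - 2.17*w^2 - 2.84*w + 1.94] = -17.04*w^2 - 4.34*w - 2.84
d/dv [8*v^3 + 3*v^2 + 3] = 6*v*(4*v + 1)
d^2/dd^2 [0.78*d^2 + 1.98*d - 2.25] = 1.56000000000000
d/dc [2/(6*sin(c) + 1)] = -12*cos(c)/(6*sin(c) + 1)^2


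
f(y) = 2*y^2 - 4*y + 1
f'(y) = 4*y - 4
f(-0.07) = 1.29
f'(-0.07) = -4.28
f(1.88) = 0.55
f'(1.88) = 3.52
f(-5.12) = 73.91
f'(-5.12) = -24.48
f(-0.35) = 2.64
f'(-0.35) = -5.40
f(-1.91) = 15.94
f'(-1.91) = -11.64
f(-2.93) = 29.89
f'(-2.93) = -15.72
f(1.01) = -1.00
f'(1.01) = 0.04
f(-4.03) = 49.60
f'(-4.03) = -20.12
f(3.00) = 7.00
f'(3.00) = 8.00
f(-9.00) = 199.00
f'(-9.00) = -40.00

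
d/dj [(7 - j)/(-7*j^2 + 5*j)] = 7*(-j^2 + 14*j - 5)/(j^2*(49*j^2 - 70*j + 25))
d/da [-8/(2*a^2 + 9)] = 32*a/(2*a^2 + 9)^2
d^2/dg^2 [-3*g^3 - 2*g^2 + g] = -18*g - 4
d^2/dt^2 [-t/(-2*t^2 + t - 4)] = 2*(t*(4*t - 1)^2 + (1 - 6*t)*(2*t^2 - t + 4))/(2*t^2 - t + 4)^3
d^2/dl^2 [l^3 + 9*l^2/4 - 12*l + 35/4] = 6*l + 9/2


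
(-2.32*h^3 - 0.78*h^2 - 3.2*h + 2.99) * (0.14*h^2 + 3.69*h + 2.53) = -0.3248*h^5 - 8.67*h^4 - 9.1958*h^3 - 13.3628*h^2 + 2.9371*h + 7.5647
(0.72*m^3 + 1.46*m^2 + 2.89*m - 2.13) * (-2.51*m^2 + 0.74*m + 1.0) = -1.8072*m^5 - 3.1318*m^4 - 5.4535*m^3 + 8.9449*m^2 + 1.3138*m - 2.13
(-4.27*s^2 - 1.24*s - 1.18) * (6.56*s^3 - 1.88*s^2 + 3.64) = -28.0112*s^5 - 0.1068*s^4 - 5.4096*s^3 - 13.3244*s^2 - 4.5136*s - 4.2952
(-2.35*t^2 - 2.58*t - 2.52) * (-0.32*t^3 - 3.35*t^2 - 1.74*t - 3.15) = 0.752*t^5 + 8.6981*t^4 + 13.5384*t^3 + 20.3337*t^2 + 12.5118*t + 7.938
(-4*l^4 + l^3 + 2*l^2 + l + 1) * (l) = -4*l^5 + l^4 + 2*l^3 + l^2 + l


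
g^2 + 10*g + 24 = (g + 4)*(g + 6)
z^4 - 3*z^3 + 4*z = z*(z - 2)^2*(z + 1)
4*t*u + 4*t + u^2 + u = (4*t + u)*(u + 1)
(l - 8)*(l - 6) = l^2 - 14*l + 48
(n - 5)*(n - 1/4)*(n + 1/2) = n^3 - 19*n^2/4 - 11*n/8 + 5/8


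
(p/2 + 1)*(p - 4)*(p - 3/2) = p^3/2 - 7*p^2/4 - 5*p/2 + 6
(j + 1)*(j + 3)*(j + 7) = j^3 + 11*j^2 + 31*j + 21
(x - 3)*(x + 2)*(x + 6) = x^3 + 5*x^2 - 12*x - 36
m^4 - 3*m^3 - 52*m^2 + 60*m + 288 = (m - 8)*(m - 3)*(m + 2)*(m + 6)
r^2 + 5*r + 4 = (r + 1)*(r + 4)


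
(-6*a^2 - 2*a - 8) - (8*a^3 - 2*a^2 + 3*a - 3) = -8*a^3 - 4*a^2 - 5*a - 5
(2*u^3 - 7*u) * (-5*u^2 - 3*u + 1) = -10*u^5 - 6*u^4 + 37*u^3 + 21*u^2 - 7*u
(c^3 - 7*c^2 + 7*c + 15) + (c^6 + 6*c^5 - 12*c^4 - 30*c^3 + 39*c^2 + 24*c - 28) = c^6 + 6*c^5 - 12*c^4 - 29*c^3 + 32*c^2 + 31*c - 13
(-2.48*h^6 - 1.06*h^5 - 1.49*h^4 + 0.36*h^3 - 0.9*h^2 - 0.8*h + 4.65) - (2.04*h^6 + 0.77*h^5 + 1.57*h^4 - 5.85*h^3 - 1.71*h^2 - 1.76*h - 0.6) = -4.52*h^6 - 1.83*h^5 - 3.06*h^4 + 6.21*h^3 + 0.81*h^2 + 0.96*h + 5.25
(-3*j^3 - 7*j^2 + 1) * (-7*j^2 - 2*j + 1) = 21*j^5 + 55*j^4 + 11*j^3 - 14*j^2 - 2*j + 1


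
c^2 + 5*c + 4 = (c + 1)*(c + 4)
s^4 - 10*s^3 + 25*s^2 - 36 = (s - 6)*(s - 3)*(s - 2)*(s + 1)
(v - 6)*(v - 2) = v^2 - 8*v + 12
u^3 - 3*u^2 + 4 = (u - 2)^2*(u + 1)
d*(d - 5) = d^2 - 5*d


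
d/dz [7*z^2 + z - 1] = 14*z + 1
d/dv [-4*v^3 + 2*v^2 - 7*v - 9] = -12*v^2 + 4*v - 7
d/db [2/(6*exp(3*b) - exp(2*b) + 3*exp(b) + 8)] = (-36*exp(2*b) + 4*exp(b) - 6)*exp(b)/(6*exp(3*b) - exp(2*b) + 3*exp(b) + 8)^2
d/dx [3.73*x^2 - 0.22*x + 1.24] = 7.46*x - 0.22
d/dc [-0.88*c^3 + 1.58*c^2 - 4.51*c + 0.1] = -2.64*c^2 + 3.16*c - 4.51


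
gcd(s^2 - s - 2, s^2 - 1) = s + 1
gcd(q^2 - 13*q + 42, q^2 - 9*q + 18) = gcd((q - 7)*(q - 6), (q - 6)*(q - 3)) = q - 6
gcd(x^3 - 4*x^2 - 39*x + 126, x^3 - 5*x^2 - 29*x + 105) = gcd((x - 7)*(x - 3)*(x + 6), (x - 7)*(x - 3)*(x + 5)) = x^2 - 10*x + 21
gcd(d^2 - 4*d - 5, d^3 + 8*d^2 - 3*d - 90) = 1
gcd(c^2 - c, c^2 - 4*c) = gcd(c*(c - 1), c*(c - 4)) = c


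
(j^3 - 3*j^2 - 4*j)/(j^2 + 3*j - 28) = j*(j + 1)/(j + 7)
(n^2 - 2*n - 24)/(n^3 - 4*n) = (n^2 - 2*n - 24)/(n*(n^2 - 4))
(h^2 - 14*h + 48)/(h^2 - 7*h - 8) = (h - 6)/(h + 1)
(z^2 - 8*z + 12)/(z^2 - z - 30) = (z - 2)/(z + 5)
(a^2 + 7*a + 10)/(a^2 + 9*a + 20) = (a + 2)/(a + 4)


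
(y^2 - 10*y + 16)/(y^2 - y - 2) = (y - 8)/(y + 1)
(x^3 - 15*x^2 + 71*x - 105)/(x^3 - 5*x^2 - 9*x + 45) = (x - 7)/(x + 3)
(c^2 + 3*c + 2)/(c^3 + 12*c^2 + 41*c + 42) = (c + 1)/(c^2 + 10*c + 21)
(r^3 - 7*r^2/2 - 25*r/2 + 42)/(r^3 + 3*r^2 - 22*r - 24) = (2*r^2 + r - 21)/(2*(r^2 + 7*r + 6))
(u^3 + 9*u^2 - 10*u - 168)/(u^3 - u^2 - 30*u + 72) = (u + 7)/(u - 3)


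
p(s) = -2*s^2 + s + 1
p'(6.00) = -23.00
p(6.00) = -65.00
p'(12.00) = -47.00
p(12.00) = -275.00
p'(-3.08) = 13.32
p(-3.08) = -21.05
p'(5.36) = -20.44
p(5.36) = -51.10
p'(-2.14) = 9.56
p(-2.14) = -10.30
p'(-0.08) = 1.32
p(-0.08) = 0.91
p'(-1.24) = 5.96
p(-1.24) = -3.32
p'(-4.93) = 20.72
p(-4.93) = -52.54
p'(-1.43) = 6.72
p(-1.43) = -4.52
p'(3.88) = -14.52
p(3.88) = -25.23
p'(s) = 1 - 4*s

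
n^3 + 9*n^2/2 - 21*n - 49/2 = (n - 7/2)*(n + 1)*(n + 7)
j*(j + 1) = j^2 + j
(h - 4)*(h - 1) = h^2 - 5*h + 4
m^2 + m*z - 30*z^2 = (m - 5*z)*(m + 6*z)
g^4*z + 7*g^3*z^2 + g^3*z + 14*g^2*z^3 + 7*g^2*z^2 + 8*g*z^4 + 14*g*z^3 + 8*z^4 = (g + z)*(g + 2*z)*(g + 4*z)*(g*z + z)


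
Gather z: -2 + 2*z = 2*z - 2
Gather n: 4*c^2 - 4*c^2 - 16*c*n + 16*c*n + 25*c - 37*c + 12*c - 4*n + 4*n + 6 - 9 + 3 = 0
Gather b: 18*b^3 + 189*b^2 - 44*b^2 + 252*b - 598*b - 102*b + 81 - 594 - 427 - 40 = 18*b^3 + 145*b^2 - 448*b - 980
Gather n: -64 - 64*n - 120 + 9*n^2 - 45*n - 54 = 9*n^2 - 109*n - 238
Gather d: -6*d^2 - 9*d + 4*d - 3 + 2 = -6*d^2 - 5*d - 1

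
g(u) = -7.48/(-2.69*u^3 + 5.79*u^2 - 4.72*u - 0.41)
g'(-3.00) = -0.04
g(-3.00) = -0.05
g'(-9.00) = -0.00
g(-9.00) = -0.00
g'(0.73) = -1.29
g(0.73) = 4.12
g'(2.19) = -1.07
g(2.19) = 0.67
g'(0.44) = -3.49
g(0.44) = 4.69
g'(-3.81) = -0.02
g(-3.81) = -0.03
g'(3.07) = -0.23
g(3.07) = 0.20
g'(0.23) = -12.44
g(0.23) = 6.12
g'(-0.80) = -2.01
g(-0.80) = -0.89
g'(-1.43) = -0.42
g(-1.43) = -0.29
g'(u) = -7.48*(8.07*u^2 - 11.58*u + 4.72)/(-2.69*u^3 + 5.79*u^2 - 4.72*u - 0.41)^2 = (-60.3636*u^2 + 86.6184*u - 35.3056)/(2.69*u^3 - 5.79*u^2 + 4.72*u + 0.41)^2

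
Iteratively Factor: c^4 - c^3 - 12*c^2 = (c)*(c^3 - c^2 - 12*c) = c*(c - 4)*(c^2 + 3*c) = c*(c - 4)*(c + 3)*(c)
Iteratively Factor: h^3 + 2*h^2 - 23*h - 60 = (h + 4)*(h^2 - 2*h - 15) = (h + 3)*(h + 4)*(h - 5)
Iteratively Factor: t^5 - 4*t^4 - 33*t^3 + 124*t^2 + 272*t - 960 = (t - 4)*(t^4 - 33*t^2 - 8*t + 240) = (t - 4)*(t + 4)*(t^3 - 4*t^2 - 17*t + 60) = (t - 4)*(t - 3)*(t + 4)*(t^2 - t - 20) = (t - 4)*(t - 3)*(t + 4)^2*(t - 5)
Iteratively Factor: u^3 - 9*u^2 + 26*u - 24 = (u - 3)*(u^2 - 6*u + 8) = (u - 4)*(u - 3)*(u - 2)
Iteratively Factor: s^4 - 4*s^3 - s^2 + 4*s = (s + 1)*(s^3 - 5*s^2 + 4*s) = s*(s + 1)*(s^2 - 5*s + 4) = s*(s - 4)*(s + 1)*(s - 1)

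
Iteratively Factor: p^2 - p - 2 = (p + 1)*(p - 2)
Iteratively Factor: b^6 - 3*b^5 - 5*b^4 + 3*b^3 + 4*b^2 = (b - 4)*(b^5 + b^4 - b^3 - b^2) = (b - 4)*(b + 1)*(b^4 - b^2) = b*(b - 4)*(b + 1)*(b^3 - b) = b*(b - 4)*(b - 1)*(b + 1)*(b^2 + b) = b^2*(b - 4)*(b - 1)*(b + 1)*(b + 1)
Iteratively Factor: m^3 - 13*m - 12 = (m - 4)*(m^2 + 4*m + 3) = (m - 4)*(m + 1)*(m + 3)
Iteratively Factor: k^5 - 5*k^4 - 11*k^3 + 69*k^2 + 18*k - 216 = (k - 3)*(k^4 - 2*k^3 - 17*k^2 + 18*k + 72) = (k - 3)*(k + 2)*(k^3 - 4*k^2 - 9*k + 36) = (k - 3)^2*(k + 2)*(k^2 - k - 12) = (k - 3)^2*(k + 2)*(k + 3)*(k - 4)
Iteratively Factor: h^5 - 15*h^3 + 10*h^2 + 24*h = (h - 3)*(h^4 + 3*h^3 - 6*h^2 - 8*h) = h*(h - 3)*(h^3 + 3*h^2 - 6*h - 8) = h*(h - 3)*(h + 4)*(h^2 - h - 2) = h*(h - 3)*(h + 1)*(h + 4)*(h - 2)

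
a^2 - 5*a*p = a*(a - 5*p)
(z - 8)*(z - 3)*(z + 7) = z^3 - 4*z^2 - 53*z + 168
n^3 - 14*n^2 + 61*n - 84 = (n - 7)*(n - 4)*(n - 3)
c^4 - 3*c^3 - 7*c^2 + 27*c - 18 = (c - 3)*(c - 2)*(c - 1)*(c + 3)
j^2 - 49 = (j - 7)*(j + 7)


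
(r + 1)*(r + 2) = r^2 + 3*r + 2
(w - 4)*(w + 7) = w^2 + 3*w - 28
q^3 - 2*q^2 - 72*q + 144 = (q - 2)*(q - 6*sqrt(2))*(q + 6*sqrt(2))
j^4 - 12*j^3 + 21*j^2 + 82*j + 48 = (j - 8)*(j - 6)*(j + 1)^2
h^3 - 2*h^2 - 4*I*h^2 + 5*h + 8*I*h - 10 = (h - 2)*(h - 5*I)*(h + I)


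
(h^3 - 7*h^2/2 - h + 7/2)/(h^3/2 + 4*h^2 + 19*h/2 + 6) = (2*h^2 - 9*h + 7)/(h^2 + 7*h + 12)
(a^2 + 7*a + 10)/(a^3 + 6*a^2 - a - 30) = (a + 2)/(a^2 + a - 6)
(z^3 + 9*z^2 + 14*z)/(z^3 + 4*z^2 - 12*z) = (z^2 + 9*z + 14)/(z^2 + 4*z - 12)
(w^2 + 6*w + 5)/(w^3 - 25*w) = (w + 1)/(w*(w - 5))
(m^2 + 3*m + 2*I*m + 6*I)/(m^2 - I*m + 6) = (m + 3)/(m - 3*I)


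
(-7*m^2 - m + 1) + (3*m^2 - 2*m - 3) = -4*m^2 - 3*m - 2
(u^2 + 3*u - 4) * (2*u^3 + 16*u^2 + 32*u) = 2*u^5 + 22*u^4 + 72*u^3 + 32*u^2 - 128*u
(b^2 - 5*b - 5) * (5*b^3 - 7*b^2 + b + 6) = 5*b^5 - 32*b^4 + 11*b^3 + 36*b^2 - 35*b - 30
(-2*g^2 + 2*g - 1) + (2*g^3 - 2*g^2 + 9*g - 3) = 2*g^3 - 4*g^2 + 11*g - 4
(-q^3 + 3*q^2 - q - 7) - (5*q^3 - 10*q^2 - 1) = -6*q^3 + 13*q^2 - q - 6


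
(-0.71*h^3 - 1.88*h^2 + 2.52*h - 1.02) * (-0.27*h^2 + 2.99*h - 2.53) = 0.1917*h^5 - 1.6153*h^4 - 4.5053*h^3 + 12.5666*h^2 - 9.4254*h + 2.5806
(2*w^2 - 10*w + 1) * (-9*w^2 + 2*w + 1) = -18*w^4 + 94*w^3 - 27*w^2 - 8*w + 1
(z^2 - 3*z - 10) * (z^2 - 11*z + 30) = z^4 - 14*z^3 + 53*z^2 + 20*z - 300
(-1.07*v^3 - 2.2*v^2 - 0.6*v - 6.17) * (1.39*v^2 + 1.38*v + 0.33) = -1.4873*v^5 - 4.5346*v^4 - 4.2231*v^3 - 10.1303*v^2 - 8.7126*v - 2.0361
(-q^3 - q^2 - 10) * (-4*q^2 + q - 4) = 4*q^5 + 3*q^4 + 3*q^3 + 44*q^2 - 10*q + 40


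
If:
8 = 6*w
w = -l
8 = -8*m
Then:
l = -4/3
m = -1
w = 4/3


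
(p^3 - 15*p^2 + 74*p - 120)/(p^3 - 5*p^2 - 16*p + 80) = (p - 6)/(p + 4)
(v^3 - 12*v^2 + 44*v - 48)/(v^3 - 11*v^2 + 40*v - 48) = (v^2 - 8*v + 12)/(v^2 - 7*v + 12)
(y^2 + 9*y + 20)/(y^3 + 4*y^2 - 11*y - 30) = (y + 4)/(y^2 - y - 6)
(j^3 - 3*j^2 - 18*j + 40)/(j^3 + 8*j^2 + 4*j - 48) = (j - 5)/(j + 6)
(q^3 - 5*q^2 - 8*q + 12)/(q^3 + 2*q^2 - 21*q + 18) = (q^2 - 4*q - 12)/(q^2 + 3*q - 18)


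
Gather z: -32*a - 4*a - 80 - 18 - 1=-36*a - 99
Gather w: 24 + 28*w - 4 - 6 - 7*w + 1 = 21*w + 15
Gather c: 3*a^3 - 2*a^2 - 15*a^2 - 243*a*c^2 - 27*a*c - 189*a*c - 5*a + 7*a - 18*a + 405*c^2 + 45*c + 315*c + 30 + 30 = 3*a^3 - 17*a^2 - 16*a + c^2*(405 - 243*a) + c*(360 - 216*a) + 60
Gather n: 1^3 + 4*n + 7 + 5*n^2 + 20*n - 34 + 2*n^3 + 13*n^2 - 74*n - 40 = 2*n^3 + 18*n^2 - 50*n - 66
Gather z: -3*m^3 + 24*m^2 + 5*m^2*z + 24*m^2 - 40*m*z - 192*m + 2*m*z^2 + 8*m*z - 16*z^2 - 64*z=-3*m^3 + 48*m^2 - 192*m + z^2*(2*m - 16) + z*(5*m^2 - 32*m - 64)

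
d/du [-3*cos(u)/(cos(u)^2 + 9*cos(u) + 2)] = 3*(sin(u)^2 + 1)*sin(u)/(cos(u)^2 + 9*cos(u) + 2)^2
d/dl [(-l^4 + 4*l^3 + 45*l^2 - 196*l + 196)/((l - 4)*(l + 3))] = (-2*l^5 + 7*l^4 + 40*l^3 + 7*l^2 - 1472*l + 2548)/(l^4 - 2*l^3 - 23*l^2 + 24*l + 144)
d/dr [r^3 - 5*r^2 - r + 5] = 3*r^2 - 10*r - 1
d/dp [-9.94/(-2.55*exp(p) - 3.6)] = -25.347*exp(p)/(2.55*exp(p) + 3.6)^2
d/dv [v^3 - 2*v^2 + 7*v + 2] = 3*v^2 - 4*v + 7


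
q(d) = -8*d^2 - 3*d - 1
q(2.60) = -62.88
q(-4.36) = -140.00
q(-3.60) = -93.88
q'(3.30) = -55.80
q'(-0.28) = 1.48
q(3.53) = -111.28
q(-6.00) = -271.00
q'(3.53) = -59.48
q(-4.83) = -173.14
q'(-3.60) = 54.60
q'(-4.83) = 74.28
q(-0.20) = -0.72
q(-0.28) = -0.79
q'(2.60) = -44.60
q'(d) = -16*d - 3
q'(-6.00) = 93.00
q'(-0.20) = 0.20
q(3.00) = -82.00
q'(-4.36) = 66.76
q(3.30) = -98.02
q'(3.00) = -51.00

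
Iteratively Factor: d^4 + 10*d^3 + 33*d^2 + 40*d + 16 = (d + 4)*(d^3 + 6*d^2 + 9*d + 4) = (d + 1)*(d + 4)*(d^2 + 5*d + 4) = (d + 1)*(d + 4)^2*(d + 1)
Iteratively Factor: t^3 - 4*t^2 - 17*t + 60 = (t + 4)*(t^2 - 8*t + 15) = (t - 5)*(t + 4)*(t - 3)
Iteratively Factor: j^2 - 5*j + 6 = (j - 2)*(j - 3)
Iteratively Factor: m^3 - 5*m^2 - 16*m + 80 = (m + 4)*(m^2 - 9*m + 20) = (m - 5)*(m + 4)*(m - 4)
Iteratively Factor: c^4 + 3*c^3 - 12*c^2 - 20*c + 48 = (c + 4)*(c^3 - c^2 - 8*c + 12) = (c - 2)*(c + 4)*(c^2 + c - 6) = (c - 2)^2*(c + 4)*(c + 3)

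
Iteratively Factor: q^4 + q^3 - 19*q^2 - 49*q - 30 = (q + 3)*(q^3 - 2*q^2 - 13*q - 10) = (q + 2)*(q + 3)*(q^2 - 4*q - 5) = (q + 1)*(q + 2)*(q + 3)*(q - 5)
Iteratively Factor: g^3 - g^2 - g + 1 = (g + 1)*(g^2 - 2*g + 1) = (g - 1)*(g + 1)*(g - 1)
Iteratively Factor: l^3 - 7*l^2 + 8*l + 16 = (l + 1)*(l^2 - 8*l + 16) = (l - 4)*(l + 1)*(l - 4)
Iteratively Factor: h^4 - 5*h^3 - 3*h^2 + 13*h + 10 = (h + 1)*(h^3 - 6*h^2 + 3*h + 10) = (h - 2)*(h + 1)*(h^2 - 4*h - 5) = (h - 5)*(h - 2)*(h + 1)*(h + 1)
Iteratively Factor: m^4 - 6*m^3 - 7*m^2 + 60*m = (m - 5)*(m^3 - m^2 - 12*m) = (m - 5)*(m + 3)*(m^2 - 4*m) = (m - 5)*(m - 4)*(m + 3)*(m)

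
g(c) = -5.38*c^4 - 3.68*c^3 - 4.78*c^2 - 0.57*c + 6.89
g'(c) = -21.52*c^3 - 11.04*c^2 - 9.56*c - 0.57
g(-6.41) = -8299.33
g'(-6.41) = 5274.92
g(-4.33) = -1672.69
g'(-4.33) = 1580.89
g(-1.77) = -39.47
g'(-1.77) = 101.10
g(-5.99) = -6296.40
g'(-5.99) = 4285.70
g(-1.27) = -6.55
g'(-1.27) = 37.85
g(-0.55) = 5.88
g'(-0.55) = 4.93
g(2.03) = -136.11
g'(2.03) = -245.50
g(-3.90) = -1089.93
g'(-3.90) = 1145.34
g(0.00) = 6.89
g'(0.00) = -0.57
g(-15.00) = -261002.56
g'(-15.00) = 70288.83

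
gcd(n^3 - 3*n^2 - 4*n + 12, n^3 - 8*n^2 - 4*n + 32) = n^2 - 4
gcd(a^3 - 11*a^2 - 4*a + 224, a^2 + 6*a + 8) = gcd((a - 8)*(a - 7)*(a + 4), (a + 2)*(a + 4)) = a + 4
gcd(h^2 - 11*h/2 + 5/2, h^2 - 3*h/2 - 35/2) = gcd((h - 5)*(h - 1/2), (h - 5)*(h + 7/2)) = h - 5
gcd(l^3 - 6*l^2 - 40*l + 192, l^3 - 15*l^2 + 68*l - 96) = l^2 - 12*l + 32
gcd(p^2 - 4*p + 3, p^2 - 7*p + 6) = p - 1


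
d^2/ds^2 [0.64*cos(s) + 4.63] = -0.64*cos(s)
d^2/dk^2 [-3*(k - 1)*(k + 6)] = -6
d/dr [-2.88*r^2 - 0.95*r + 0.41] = -5.76*r - 0.95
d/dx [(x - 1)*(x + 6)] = 2*x + 5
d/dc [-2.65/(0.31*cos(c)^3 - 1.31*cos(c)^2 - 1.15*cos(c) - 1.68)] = (-2.4645*cos(c)^2 + 6.943*cos(c) + 3.0475)*sin(c)/(-0.31*cos(c)^3 + 1.31*cos(c)^2 + 1.15*cos(c) + 1.68)^2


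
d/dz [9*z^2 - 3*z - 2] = 18*z - 3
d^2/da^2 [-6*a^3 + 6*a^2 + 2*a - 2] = 12 - 36*a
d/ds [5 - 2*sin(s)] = -2*cos(s)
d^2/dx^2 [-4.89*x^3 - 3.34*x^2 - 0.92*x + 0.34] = -29.34*x - 6.68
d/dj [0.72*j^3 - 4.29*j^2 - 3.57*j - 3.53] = 2.16*j^2 - 8.58*j - 3.57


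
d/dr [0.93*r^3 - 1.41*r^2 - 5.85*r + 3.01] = 2.79*r^2 - 2.82*r - 5.85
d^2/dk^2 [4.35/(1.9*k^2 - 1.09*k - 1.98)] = (31.407*k^2 - 18.0177*k - 4.35*(3.8*k - 1.09)*(7.6*k - 2.18) - 32.7294)/(-1.9*k^2 + 1.09*k + 1.98)^3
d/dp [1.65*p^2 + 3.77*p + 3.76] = 3.3*p + 3.77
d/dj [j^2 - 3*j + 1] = 2*j - 3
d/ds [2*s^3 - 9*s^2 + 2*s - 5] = 6*s^2 - 18*s + 2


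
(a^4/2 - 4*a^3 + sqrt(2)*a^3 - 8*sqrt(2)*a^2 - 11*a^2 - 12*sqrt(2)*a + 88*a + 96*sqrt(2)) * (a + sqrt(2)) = a^5/2 - 4*a^4 + 3*sqrt(2)*a^4/2 - 12*sqrt(2)*a^3 - 9*a^3 - 23*sqrt(2)*a^2 + 72*a^2 - 24*a + 184*sqrt(2)*a + 192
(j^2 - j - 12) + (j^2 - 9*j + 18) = 2*j^2 - 10*j + 6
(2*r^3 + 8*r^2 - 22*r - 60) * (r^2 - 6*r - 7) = 2*r^5 - 4*r^4 - 84*r^3 + 16*r^2 + 514*r + 420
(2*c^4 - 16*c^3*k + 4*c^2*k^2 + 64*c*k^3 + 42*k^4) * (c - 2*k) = 2*c^5 - 20*c^4*k + 36*c^3*k^2 + 56*c^2*k^3 - 86*c*k^4 - 84*k^5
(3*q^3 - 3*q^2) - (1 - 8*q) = 3*q^3 - 3*q^2 + 8*q - 1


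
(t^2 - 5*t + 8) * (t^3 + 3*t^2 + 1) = t^5 - 2*t^4 - 7*t^3 + 25*t^2 - 5*t + 8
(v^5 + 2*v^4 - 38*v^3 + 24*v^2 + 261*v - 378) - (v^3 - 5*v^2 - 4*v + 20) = v^5 + 2*v^4 - 39*v^3 + 29*v^2 + 265*v - 398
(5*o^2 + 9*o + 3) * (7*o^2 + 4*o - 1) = 35*o^4 + 83*o^3 + 52*o^2 + 3*o - 3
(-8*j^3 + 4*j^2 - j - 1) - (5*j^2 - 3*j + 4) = -8*j^3 - j^2 + 2*j - 5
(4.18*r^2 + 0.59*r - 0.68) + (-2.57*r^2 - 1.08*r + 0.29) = 1.61*r^2 - 0.49*r - 0.39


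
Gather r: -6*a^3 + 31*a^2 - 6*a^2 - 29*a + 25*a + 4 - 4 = -6*a^3 + 25*a^2 - 4*a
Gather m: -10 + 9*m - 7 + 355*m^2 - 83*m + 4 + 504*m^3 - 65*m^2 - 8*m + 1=504*m^3 + 290*m^2 - 82*m - 12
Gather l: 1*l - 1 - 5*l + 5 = 4 - 4*l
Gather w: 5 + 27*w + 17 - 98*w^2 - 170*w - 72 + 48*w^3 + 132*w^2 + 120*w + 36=48*w^3 + 34*w^2 - 23*w - 14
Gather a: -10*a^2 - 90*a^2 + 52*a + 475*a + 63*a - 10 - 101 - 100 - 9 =-100*a^2 + 590*a - 220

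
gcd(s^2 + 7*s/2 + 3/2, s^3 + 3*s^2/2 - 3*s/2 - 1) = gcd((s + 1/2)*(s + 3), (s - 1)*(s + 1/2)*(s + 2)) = s + 1/2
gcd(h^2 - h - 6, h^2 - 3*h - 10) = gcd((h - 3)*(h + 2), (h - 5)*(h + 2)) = h + 2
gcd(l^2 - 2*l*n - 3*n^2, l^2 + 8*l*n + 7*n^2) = l + n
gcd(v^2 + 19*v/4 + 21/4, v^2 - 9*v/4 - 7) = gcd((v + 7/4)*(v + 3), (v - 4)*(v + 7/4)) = v + 7/4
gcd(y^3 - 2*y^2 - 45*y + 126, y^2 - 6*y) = y - 6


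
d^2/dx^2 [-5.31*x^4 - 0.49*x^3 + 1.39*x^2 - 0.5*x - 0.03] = -63.72*x^2 - 2.94*x + 2.78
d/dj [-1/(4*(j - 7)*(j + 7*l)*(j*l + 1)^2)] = (2*l*(j - 7)*(j + 7*l) + (j - 7)*(j*l + 1) + (j + 7*l)*(j*l + 1))/(4*(j - 7)^2*(j + 7*l)^2*(j*l + 1)^3)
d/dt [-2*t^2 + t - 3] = 1 - 4*t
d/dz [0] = 0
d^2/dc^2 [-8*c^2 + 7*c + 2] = -16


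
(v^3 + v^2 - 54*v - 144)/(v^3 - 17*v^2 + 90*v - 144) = (v^2 + 9*v + 18)/(v^2 - 9*v + 18)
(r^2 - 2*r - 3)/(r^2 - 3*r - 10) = (-r^2 + 2*r + 3)/(-r^2 + 3*r + 10)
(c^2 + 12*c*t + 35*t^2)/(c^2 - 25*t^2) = (-c - 7*t)/(-c + 5*t)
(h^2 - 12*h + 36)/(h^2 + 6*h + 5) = (h^2 - 12*h + 36)/(h^2 + 6*h + 5)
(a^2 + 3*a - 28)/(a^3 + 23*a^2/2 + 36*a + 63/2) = 2*(a - 4)/(2*a^2 + 9*a + 9)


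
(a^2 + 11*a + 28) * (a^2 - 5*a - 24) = a^4 + 6*a^3 - 51*a^2 - 404*a - 672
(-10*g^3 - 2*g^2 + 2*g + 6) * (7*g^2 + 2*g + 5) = -70*g^5 - 34*g^4 - 40*g^3 + 36*g^2 + 22*g + 30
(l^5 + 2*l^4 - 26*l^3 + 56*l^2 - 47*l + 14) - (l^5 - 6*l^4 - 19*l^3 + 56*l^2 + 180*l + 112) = 8*l^4 - 7*l^3 - 227*l - 98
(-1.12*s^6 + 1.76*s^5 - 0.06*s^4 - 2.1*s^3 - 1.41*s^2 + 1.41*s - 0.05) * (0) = 0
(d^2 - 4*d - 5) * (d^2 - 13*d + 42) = d^4 - 17*d^3 + 89*d^2 - 103*d - 210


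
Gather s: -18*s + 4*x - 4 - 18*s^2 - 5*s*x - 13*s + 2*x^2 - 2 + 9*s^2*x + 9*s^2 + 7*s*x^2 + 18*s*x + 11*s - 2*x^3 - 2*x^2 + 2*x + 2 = s^2*(9*x - 9) + s*(7*x^2 + 13*x - 20) - 2*x^3 + 6*x - 4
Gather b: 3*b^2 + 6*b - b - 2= 3*b^2 + 5*b - 2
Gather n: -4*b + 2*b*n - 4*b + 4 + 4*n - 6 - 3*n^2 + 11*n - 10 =-8*b - 3*n^2 + n*(2*b + 15) - 12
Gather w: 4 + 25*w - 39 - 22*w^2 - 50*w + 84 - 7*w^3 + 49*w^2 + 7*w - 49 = -7*w^3 + 27*w^2 - 18*w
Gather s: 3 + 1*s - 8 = s - 5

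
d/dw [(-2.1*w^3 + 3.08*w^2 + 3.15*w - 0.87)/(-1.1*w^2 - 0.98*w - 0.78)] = (2.31*w^4 + 4.116*w^3 + 5.3606*w^2 - 6.7188*w - 3.3096)/(1.21*w^4 + 2.156*w^3 + 2.6764*w^2 + 1.5288*w + 0.6084)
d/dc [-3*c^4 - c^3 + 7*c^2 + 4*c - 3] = -12*c^3 - 3*c^2 + 14*c + 4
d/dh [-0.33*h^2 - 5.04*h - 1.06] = -0.66*h - 5.04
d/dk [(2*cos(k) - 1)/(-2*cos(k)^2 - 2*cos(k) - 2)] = (2*cos(k) - cos(2*k) + 2)*sin(k)/(2*(cos(k)^2 + cos(k) + 1)^2)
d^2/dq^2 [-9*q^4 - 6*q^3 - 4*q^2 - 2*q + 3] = -108*q^2 - 36*q - 8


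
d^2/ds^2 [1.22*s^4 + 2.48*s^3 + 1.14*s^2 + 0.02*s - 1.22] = 14.64*s^2 + 14.88*s + 2.28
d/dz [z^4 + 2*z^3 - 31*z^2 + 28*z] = 4*z^3 + 6*z^2 - 62*z + 28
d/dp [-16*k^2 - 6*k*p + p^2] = -6*k + 2*p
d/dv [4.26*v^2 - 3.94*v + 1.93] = 8.52*v - 3.94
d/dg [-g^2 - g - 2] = -2*g - 1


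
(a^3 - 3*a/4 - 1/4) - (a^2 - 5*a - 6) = a^3 - a^2 + 17*a/4 + 23/4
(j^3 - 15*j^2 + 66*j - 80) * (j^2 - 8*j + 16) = j^5 - 23*j^4 + 202*j^3 - 848*j^2 + 1696*j - 1280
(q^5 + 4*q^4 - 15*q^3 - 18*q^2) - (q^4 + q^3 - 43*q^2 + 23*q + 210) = q^5 + 3*q^4 - 16*q^3 + 25*q^2 - 23*q - 210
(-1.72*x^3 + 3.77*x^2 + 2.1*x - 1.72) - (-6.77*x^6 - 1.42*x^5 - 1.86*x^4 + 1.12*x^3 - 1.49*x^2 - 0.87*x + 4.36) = 6.77*x^6 + 1.42*x^5 + 1.86*x^4 - 2.84*x^3 + 5.26*x^2 + 2.97*x - 6.08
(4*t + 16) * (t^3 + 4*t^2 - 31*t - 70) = 4*t^4 + 32*t^3 - 60*t^2 - 776*t - 1120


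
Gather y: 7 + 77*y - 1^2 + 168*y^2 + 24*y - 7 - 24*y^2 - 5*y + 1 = 144*y^2 + 96*y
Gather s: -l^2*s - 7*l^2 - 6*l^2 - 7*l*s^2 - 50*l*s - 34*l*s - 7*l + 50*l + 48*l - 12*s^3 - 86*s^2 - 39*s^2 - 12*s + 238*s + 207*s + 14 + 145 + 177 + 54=-13*l^2 + 91*l - 12*s^3 + s^2*(-7*l - 125) + s*(-l^2 - 84*l + 433) + 390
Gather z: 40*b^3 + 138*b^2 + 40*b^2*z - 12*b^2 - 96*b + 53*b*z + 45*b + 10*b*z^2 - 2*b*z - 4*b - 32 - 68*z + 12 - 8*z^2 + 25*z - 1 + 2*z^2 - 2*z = 40*b^3 + 126*b^2 - 55*b + z^2*(10*b - 6) + z*(40*b^2 + 51*b - 45) - 21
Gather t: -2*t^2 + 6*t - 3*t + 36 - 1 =-2*t^2 + 3*t + 35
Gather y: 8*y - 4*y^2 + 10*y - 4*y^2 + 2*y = -8*y^2 + 20*y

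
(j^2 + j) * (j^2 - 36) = j^4 + j^3 - 36*j^2 - 36*j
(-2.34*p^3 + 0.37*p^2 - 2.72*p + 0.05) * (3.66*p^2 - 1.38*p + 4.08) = -8.5644*p^5 + 4.5834*p^4 - 20.013*p^3 + 5.4462*p^2 - 11.1666*p + 0.204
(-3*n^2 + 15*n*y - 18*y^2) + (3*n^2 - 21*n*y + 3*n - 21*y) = -6*n*y + 3*n - 18*y^2 - 21*y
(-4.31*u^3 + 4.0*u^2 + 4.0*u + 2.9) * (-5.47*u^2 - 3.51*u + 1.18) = 23.5757*u^5 - 6.7519*u^4 - 41.0058*u^3 - 25.183*u^2 - 5.459*u + 3.422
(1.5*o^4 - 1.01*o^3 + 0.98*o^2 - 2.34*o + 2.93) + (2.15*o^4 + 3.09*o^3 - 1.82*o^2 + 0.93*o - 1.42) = 3.65*o^4 + 2.08*o^3 - 0.84*o^2 - 1.41*o + 1.51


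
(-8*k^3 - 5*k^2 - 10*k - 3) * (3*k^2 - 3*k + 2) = -24*k^5 + 9*k^4 - 31*k^3 + 11*k^2 - 11*k - 6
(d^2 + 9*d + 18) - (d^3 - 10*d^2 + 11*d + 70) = -d^3 + 11*d^2 - 2*d - 52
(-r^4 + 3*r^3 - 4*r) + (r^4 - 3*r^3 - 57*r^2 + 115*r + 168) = -57*r^2 + 111*r + 168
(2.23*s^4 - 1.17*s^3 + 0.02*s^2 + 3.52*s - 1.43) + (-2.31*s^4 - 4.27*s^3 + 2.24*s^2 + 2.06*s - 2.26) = -0.0800000000000001*s^4 - 5.44*s^3 + 2.26*s^2 + 5.58*s - 3.69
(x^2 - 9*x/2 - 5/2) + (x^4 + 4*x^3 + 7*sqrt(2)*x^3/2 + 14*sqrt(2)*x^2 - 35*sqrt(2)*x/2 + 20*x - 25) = x^4 + 4*x^3 + 7*sqrt(2)*x^3/2 + x^2 + 14*sqrt(2)*x^2 - 35*sqrt(2)*x/2 + 31*x/2 - 55/2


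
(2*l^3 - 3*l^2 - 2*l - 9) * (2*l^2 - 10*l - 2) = 4*l^5 - 26*l^4 + 22*l^3 + 8*l^2 + 94*l + 18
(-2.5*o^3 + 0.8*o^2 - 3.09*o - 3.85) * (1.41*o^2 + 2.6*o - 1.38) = -3.525*o^5 - 5.372*o^4 + 1.1731*o^3 - 14.5665*o^2 - 5.7458*o + 5.313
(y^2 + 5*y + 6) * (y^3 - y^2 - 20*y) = y^5 + 4*y^4 - 19*y^3 - 106*y^2 - 120*y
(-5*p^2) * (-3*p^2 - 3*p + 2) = 15*p^4 + 15*p^3 - 10*p^2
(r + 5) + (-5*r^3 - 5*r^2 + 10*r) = -5*r^3 - 5*r^2 + 11*r + 5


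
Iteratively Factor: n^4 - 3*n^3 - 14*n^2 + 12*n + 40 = (n - 2)*(n^3 - n^2 - 16*n - 20) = (n - 2)*(n + 2)*(n^2 - 3*n - 10) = (n - 2)*(n + 2)^2*(n - 5)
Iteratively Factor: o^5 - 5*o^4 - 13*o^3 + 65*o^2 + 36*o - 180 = (o - 2)*(o^4 - 3*o^3 - 19*o^2 + 27*o + 90) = (o - 2)*(o + 3)*(o^3 - 6*o^2 - o + 30) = (o - 2)*(o + 2)*(o + 3)*(o^2 - 8*o + 15) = (o - 3)*(o - 2)*(o + 2)*(o + 3)*(o - 5)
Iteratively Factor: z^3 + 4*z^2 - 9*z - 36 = (z + 3)*(z^2 + z - 12) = (z - 3)*(z + 3)*(z + 4)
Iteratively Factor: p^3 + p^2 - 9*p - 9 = (p + 3)*(p^2 - 2*p - 3) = (p + 1)*(p + 3)*(p - 3)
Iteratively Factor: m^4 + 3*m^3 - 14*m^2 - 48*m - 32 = (m + 4)*(m^3 - m^2 - 10*m - 8) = (m + 2)*(m + 4)*(m^2 - 3*m - 4) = (m - 4)*(m + 2)*(m + 4)*(m + 1)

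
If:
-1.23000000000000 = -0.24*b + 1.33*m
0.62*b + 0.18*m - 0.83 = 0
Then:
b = 1.53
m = -0.65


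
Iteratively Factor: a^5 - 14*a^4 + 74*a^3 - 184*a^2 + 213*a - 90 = (a - 1)*(a^4 - 13*a^3 + 61*a^2 - 123*a + 90) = (a - 2)*(a - 1)*(a^3 - 11*a^2 + 39*a - 45) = (a - 3)*(a - 2)*(a - 1)*(a^2 - 8*a + 15) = (a - 5)*(a - 3)*(a - 2)*(a - 1)*(a - 3)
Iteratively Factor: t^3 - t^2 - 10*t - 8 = (t + 2)*(t^2 - 3*t - 4) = (t - 4)*(t + 2)*(t + 1)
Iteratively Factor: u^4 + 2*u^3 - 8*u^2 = (u + 4)*(u^3 - 2*u^2) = u*(u + 4)*(u^2 - 2*u) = u*(u - 2)*(u + 4)*(u)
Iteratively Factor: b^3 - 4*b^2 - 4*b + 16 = (b + 2)*(b^2 - 6*b + 8) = (b - 4)*(b + 2)*(b - 2)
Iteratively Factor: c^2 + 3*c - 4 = (c + 4)*(c - 1)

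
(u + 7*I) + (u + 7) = 2*u + 7 + 7*I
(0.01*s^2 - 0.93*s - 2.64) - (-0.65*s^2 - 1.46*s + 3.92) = 0.66*s^2 + 0.53*s - 6.56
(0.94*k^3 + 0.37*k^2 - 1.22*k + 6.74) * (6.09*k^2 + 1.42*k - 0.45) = 5.7246*k^5 + 3.5881*k^4 - 7.3274*k^3 + 39.1477*k^2 + 10.1198*k - 3.033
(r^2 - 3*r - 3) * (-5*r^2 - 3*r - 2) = -5*r^4 + 12*r^3 + 22*r^2 + 15*r + 6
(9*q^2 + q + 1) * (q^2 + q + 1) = 9*q^4 + 10*q^3 + 11*q^2 + 2*q + 1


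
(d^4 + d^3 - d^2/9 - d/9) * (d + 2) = d^5 + 3*d^4 + 17*d^3/9 - d^2/3 - 2*d/9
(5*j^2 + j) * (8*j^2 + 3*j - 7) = 40*j^4 + 23*j^3 - 32*j^2 - 7*j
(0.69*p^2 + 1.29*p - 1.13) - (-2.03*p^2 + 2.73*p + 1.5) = 2.72*p^2 - 1.44*p - 2.63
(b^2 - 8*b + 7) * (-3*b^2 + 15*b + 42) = -3*b^4 + 39*b^3 - 99*b^2 - 231*b + 294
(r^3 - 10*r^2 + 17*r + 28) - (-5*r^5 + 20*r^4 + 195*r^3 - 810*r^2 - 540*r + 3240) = 5*r^5 - 20*r^4 - 194*r^3 + 800*r^2 + 557*r - 3212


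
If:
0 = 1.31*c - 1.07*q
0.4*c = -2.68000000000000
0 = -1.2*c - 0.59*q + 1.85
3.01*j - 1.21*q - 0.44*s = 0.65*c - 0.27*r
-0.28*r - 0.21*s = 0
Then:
No Solution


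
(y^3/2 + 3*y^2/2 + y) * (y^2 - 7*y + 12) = y^5/2 - 2*y^4 - 7*y^3/2 + 11*y^2 + 12*y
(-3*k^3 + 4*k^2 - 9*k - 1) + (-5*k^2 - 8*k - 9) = -3*k^3 - k^2 - 17*k - 10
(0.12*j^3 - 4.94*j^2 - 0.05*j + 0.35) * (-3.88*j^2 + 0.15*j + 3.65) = -0.4656*j^5 + 19.1852*j^4 - 0.109*j^3 - 19.3965*j^2 - 0.13*j + 1.2775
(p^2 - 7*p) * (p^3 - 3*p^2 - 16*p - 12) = p^5 - 10*p^4 + 5*p^3 + 100*p^2 + 84*p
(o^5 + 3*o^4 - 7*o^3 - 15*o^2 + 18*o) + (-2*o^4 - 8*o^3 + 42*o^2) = o^5 + o^4 - 15*o^3 + 27*o^2 + 18*o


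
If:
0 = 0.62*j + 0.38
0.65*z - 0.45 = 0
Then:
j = -0.61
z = 0.69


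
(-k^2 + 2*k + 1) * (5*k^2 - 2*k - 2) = -5*k^4 + 12*k^3 + 3*k^2 - 6*k - 2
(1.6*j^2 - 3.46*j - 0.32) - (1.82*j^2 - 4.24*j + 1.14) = -0.22*j^2 + 0.78*j - 1.46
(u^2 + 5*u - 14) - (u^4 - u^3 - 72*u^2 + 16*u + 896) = -u^4 + u^3 + 73*u^2 - 11*u - 910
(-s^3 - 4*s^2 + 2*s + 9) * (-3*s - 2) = 3*s^4 + 14*s^3 + 2*s^2 - 31*s - 18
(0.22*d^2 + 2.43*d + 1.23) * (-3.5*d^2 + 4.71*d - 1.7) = -0.77*d^4 - 7.4688*d^3 + 6.7663*d^2 + 1.6623*d - 2.091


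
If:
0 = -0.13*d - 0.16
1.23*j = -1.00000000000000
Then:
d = -1.23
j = -0.81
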